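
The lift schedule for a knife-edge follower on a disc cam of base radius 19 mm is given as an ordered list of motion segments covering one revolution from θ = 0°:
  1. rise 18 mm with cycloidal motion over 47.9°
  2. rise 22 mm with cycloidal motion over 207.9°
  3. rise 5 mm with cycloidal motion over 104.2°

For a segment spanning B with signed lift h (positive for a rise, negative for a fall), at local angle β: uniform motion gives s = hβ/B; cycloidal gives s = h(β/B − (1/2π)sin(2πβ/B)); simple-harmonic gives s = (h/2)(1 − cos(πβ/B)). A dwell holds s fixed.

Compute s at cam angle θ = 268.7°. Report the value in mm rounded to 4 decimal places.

seg 1 [0°–47.9°] cycloidal, h=18: full span → s += 18 → s = 18.0000
seg 2 [47.9°–255.8°] cycloidal, h=22: full span → s += 22 → s = 40.0000
seg 3 [255.8°–360°] cycloidal, h=5: θ=268.7° here. β=12.9, B=104.2. 5·(0.1238 − sin(2π·0.1238)/(2π)) = 0.0606 → s = 40.0606

40.0606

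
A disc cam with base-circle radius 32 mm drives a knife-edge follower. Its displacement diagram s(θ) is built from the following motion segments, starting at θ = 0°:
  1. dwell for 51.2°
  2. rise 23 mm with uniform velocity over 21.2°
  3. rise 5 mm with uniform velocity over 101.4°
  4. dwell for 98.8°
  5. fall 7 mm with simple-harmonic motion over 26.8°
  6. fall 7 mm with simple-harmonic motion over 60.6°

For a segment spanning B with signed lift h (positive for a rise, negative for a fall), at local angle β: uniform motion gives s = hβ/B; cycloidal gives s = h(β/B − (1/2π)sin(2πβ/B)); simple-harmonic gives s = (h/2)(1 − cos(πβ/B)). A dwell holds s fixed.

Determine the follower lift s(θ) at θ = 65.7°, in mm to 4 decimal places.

seg 1 [0°–51.2°] dwell: s stays 0.0000
seg 2 [51.2°–72.4°] uniform, h=23: θ=65.7° here. β=14.5, B=21.2. 23·14.5/21.2 = 15.7311 → s = 15.7311

15.7311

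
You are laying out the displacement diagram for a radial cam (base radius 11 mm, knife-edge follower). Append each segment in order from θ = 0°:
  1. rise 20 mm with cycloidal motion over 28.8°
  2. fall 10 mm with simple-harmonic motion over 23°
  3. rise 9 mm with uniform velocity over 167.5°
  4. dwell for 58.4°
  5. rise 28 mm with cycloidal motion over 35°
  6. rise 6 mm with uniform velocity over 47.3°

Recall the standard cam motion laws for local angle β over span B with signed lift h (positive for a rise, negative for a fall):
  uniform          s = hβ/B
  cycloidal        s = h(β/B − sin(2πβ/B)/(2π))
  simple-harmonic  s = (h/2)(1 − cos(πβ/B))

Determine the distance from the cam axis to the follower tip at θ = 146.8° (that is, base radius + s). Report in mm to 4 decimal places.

seg 1 [0°–28.8°] cycloidal, h=20: full span → s += 20 → s = 20.0000
seg 2 [28.8°–51.8°] simple-harmonic, h=-10: full span → s += -10 → s = 10.0000
seg 3 [51.8°–219.3°] uniform, h=9: θ=146.8° here. β=95, B=167.5. 9·95/167.5 = 5.1045 → s = 15.1045
radial distance = base radius + s = 11 + 15.1045 = 26.1045

26.1045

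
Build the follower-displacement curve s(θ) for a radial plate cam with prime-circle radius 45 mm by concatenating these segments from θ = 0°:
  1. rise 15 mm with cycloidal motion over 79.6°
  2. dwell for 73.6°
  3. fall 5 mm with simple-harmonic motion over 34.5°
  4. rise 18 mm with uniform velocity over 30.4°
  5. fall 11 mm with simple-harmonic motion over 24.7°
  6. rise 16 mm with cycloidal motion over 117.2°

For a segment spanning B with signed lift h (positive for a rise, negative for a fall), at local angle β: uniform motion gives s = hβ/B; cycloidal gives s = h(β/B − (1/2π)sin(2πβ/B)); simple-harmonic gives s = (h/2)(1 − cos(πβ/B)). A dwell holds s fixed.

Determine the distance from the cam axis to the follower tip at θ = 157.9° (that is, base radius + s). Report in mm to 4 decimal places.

seg 1 [0°–79.6°] cycloidal, h=15: full span → s += 15 → s = 15.0000
seg 2 [79.6°–153.2°] dwell: s stays 15.0000
seg 3 [153.2°–187.7°] simple-harmonic, h=-5: θ=157.9° here. β=4.7, B=34.5. -5/2·(1 − cos(π·0.1362)) = -0.2255 → s = 14.7745
radial distance = base radius + s = 45 + 14.7745 = 59.7745

59.7745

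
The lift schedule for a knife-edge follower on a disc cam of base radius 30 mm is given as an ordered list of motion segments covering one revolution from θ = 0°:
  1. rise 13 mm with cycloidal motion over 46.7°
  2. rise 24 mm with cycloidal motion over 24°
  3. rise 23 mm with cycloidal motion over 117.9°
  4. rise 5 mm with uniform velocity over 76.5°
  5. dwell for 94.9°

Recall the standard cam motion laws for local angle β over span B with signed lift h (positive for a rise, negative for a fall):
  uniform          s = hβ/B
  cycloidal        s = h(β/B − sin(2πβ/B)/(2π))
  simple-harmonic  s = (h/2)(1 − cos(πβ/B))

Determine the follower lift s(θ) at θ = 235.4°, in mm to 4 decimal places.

seg 1 [0°–46.7°] cycloidal, h=13: full span → s += 13 → s = 13.0000
seg 2 [46.7°–70.7°] cycloidal, h=24: full span → s += 24 → s = 37.0000
seg 3 [70.7°–188.6°] cycloidal, h=23: full span → s += 23 → s = 60.0000
seg 4 [188.6°–265.1°] uniform, h=5: θ=235.4° here. β=46.8, B=76.5. 5·46.8/76.5 = 3.0588 → s = 63.0588

63.0588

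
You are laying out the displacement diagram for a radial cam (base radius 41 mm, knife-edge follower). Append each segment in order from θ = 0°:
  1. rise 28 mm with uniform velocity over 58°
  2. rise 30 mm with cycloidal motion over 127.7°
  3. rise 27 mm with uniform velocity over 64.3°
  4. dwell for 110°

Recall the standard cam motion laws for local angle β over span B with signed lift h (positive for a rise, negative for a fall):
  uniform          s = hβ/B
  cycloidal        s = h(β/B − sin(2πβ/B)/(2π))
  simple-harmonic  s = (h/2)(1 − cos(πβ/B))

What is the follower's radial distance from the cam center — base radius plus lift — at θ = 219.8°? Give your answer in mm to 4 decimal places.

seg 1 [0°–58°] uniform, h=28: full span → s += 28 → s = 28.0000
seg 2 [58°–185.7°] cycloidal, h=30: full span → s += 30 → s = 58.0000
seg 3 [185.7°–250°] uniform, h=27: θ=219.8° here. β=34.1, B=64.3. 27·34.1/64.3 = 14.3188 → s = 72.3188
radial distance = base radius + s = 41 + 72.3188 = 113.3188

113.3188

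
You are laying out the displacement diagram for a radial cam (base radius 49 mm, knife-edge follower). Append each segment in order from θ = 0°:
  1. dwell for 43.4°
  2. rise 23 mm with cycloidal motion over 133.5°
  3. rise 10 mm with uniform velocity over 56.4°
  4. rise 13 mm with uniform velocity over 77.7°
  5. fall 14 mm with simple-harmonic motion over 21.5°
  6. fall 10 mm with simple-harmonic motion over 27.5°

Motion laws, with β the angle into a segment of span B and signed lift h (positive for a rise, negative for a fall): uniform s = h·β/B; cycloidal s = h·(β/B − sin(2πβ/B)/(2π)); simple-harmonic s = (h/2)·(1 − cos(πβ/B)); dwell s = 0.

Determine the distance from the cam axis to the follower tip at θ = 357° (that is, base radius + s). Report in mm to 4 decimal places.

seg 1 [0°–43.4°] dwell: s stays 0.0000
seg 2 [43.4°–176.9°] cycloidal, h=23: full span → s += 23 → s = 23.0000
seg 3 [176.9°–233.3°] uniform, h=10: full span → s += 10 → s = 33.0000
seg 4 [233.3°–311°] uniform, h=13: full span → s += 13 → s = 46.0000
seg 5 [311°–332.5°] simple-harmonic, h=-14: full span → s += -14 → s = 32.0000
seg 6 [332.5°–360°] simple-harmonic, h=-10: θ=357° here. β=24.5, B=27.5. -10/2·(1 − cos(π·0.8909)) = -9.7092 → s = 22.2908
radial distance = base radius + s = 49 + 22.2908 = 71.2908

71.2908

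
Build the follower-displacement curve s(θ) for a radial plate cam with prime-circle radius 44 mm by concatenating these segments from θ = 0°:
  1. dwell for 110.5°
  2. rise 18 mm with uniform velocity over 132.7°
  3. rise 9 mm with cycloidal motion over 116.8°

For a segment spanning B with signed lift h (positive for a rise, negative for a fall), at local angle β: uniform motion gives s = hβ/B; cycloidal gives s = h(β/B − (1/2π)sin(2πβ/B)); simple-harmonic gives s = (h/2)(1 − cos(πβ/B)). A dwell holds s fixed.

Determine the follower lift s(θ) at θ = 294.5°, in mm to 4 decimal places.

seg 1 [0°–110.5°] dwell: s stays 0.0000
seg 2 [110.5°–243.2°] uniform, h=18: full span → s += 18 → s = 18.0000
seg 3 [243.2°–360°] cycloidal, h=9: θ=294.5° here. β=51.3, B=116.8. 9·(0.4392 − sin(2π·0.4392)/(2π)) = 3.4190 → s = 21.4190

21.4190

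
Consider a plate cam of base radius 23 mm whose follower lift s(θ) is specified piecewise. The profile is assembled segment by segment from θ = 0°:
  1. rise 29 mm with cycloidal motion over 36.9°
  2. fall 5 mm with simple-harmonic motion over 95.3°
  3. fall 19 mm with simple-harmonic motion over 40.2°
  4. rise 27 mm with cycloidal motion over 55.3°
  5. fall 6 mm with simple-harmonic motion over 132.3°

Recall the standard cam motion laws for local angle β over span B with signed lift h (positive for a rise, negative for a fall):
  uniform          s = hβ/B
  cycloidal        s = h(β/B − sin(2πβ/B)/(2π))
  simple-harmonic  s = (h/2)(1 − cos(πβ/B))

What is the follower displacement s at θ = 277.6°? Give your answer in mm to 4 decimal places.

seg 1 [0°–36.9°] cycloidal, h=29: full span → s += 29 → s = 29.0000
seg 2 [36.9°–132.2°] simple-harmonic, h=-5: full span → s += -5 → s = 24.0000
seg 3 [132.2°–172.4°] simple-harmonic, h=-19: full span → s += -19 → s = 5.0000
seg 4 [172.4°–227.7°] cycloidal, h=27: full span → s += 27 → s = 32.0000
seg 5 [227.7°–360°] simple-harmonic, h=-6: θ=277.6° here. β=49.9, B=132.3. -6/2·(1 − cos(π·0.3772)) = -1.8709 → s = 30.1291

30.1291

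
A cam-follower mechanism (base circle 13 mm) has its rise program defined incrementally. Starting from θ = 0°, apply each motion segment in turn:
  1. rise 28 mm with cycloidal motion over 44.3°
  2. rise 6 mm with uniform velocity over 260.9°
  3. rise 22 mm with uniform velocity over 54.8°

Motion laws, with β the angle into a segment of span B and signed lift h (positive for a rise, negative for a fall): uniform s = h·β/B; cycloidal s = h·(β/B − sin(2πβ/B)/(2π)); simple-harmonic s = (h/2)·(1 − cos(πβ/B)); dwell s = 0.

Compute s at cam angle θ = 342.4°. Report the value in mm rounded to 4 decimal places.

seg 1 [0°–44.3°] cycloidal, h=28: full span → s += 28 → s = 28.0000
seg 2 [44.3°–305.2°] uniform, h=6: full span → s += 6 → s = 34.0000
seg 3 [305.2°–360°] uniform, h=22: θ=342.4° here. β=37.2, B=54.8. 22·37.2/54.8 = 14.9343 → s = 48.9343

48.9343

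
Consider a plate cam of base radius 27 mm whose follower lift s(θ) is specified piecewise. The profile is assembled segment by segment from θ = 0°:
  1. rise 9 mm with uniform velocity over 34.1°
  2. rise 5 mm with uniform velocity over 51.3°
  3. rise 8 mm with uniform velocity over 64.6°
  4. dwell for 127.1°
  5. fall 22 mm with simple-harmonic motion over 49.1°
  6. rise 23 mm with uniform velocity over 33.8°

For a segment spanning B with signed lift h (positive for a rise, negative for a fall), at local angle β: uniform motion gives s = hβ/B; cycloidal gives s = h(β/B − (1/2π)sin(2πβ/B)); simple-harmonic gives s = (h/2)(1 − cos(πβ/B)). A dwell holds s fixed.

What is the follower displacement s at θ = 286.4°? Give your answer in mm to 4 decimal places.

seg 1 [0°–34.1°] uniform, h=9: full span → s += 9 → s = 9.0000
seg 2 [34.1°–85.4°] uniform, h=5: full span → s += 5 → s = 14.0000
seg 3 [85.4°–150°] uniform, h=8: full span → s += 8 → s = 22.0000
seg 4 [150°–277.1°] dwell: s stays 22.0000
seg 5 [277.1°–326.2°] simple-harmonic, h=-22: θ=286.4° here. β=9.3, B=49.1. -22/2·(1 − cos(π·0.1894)) = -1.8907 → s = 20.1093

20.1093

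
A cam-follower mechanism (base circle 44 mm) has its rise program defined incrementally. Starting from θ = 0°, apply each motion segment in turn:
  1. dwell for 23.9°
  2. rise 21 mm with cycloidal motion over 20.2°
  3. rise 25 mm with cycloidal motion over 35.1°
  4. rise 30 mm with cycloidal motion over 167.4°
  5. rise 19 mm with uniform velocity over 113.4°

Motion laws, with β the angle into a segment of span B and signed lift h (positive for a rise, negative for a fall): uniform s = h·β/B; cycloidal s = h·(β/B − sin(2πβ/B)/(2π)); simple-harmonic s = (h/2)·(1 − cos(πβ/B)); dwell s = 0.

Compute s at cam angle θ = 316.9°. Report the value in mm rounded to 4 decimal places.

seg 1 [0°–23.9°] dwell: s stays 0.0000
seg 2 [23.9°–44.1°] cycloidal, h=21: full span → s += 21 → s = 21.0000
seg 3 [44.1°–79.2°] cycloidal, h=25: full span → s += 25 → s = 46.0000
seg 4 [79.2°–246.6°] cycloidal, h=30: full span → s += 30 → s = 76.0000
seg 5 [246.6°–360°] uniform, h=19: θ=316.9° here. β=70.3, B=113.4. 19·70.3/113.4 = 11.7787 → s = 87.7787

87.7787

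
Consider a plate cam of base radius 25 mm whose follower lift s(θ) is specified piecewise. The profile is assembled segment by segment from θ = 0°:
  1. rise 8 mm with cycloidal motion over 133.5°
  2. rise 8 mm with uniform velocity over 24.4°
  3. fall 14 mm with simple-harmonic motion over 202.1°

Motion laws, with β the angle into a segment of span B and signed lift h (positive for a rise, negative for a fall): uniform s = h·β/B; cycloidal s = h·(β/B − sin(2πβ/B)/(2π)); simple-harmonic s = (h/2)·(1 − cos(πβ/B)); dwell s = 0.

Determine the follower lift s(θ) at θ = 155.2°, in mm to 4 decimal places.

seg 1 [0°–133.5°] cycloidal, h=8: full span → s += 8 → s = 8.0000
seg 2 [133.5°–157.9°] uniform, h=8: θ=155.2° here. β=21.7, B=24.4. 8·21.7/24.4 = 7.1148 → s = 15.1148

15.1148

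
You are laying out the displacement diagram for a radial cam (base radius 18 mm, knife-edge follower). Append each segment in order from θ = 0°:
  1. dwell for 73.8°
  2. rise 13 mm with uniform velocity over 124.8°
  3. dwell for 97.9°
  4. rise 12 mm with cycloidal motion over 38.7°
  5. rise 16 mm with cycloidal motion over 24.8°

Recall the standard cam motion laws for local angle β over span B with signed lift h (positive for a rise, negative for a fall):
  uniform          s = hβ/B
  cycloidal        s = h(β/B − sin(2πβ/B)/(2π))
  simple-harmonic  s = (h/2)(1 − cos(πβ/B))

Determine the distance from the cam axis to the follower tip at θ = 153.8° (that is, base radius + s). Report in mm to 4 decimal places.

seg 1 [0°–73.8°] dwell: s stays 0.0000
seg 2 [73.8°–198.6°] uniform, h=13: θ=153.8° here. β=80, B=124.8. 13·80/124.8 = 8.3333 → s = 8.3333
radial distance = base radius + s = 18 + 8.3333 = 26.3333

26.3333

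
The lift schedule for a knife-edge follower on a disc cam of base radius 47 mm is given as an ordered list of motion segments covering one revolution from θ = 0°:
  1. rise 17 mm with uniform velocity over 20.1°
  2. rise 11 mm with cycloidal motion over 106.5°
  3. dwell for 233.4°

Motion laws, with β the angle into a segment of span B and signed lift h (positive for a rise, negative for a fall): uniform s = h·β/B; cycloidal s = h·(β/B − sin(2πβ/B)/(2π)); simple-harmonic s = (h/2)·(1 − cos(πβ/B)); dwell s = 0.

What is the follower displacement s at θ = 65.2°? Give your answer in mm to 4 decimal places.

seg 1 [0°–20.1°] uniform, h=17: full span → s += 17 → s = 17.0000
seg 2 [20.1°–126.6°] cycloidal, h=11: θ=65.2° here. β=45.1, B=106.5. 11·(0.4235 − sin(2π·0.4235)/(2π)) = 3.8485 → s = 20.8485

20.8485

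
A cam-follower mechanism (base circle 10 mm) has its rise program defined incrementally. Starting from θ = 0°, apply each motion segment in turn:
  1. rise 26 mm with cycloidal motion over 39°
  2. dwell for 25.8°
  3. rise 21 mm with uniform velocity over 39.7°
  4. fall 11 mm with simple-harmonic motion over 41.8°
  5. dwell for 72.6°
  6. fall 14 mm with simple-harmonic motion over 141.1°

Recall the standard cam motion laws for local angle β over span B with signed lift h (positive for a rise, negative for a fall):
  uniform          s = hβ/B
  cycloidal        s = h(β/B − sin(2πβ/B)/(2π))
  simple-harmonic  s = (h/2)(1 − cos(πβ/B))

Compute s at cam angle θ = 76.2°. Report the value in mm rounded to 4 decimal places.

seg 1 [0°–39°] cycloidal, h=26: full span → s += 26 → s = 26.0000
seg 2 [39°–64.8°] dwell: s stays 26.0000
seg 3 [64.8°–104.5°] uniform, h=21: θ=76.2° here. β=11.4, B=39.7. 21·11.4/39.7 = 6.0302 → s = 32.0302

32.0302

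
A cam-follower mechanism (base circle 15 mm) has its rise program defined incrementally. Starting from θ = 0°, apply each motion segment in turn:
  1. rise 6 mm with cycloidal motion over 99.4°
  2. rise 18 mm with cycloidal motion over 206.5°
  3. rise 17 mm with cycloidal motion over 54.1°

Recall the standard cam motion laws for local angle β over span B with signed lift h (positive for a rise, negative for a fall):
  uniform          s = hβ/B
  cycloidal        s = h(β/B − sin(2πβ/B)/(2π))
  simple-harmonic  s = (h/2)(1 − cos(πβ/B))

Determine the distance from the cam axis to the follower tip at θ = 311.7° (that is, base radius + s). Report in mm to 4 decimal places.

seg 1 [0°–99.4°] cycloidal, h=6: full span → s += 6 → s = 6.0000
seg 2 [99.4°–305.9°] cycloidal, h=18: full span → s += 18 → s = 24.0000
seg 3 [305.9°–360°] cycloidal, h=17: θ=311.7° here. β=5.8, B=54.1. 17·(0.1072 − sin(2π·0.1072)/(2π)) = 0.1347 → s = 24.1347
radial distance = base radius + s = 15 + 24.1347 = 39.1347

39.1347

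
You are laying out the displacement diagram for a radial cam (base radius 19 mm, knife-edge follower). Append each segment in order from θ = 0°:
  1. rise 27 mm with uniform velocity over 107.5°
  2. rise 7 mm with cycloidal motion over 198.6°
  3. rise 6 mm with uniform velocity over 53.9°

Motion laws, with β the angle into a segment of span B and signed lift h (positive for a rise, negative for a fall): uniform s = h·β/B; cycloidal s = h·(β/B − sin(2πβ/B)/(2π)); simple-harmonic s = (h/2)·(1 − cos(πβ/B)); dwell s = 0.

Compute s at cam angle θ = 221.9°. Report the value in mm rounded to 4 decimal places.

seg 1 [0°–107.5°] uniform, h=27: full span → s += 27 → s = 27.0000
seg 2 [107.5°–306.1°] cycloidal, h=7: θ=221.9° here. β=114.4, B=198.6. 7·(0.5760 − sin(2π·0.5760)/(2π)) = 4.5444 → s = 31.5444

31.5444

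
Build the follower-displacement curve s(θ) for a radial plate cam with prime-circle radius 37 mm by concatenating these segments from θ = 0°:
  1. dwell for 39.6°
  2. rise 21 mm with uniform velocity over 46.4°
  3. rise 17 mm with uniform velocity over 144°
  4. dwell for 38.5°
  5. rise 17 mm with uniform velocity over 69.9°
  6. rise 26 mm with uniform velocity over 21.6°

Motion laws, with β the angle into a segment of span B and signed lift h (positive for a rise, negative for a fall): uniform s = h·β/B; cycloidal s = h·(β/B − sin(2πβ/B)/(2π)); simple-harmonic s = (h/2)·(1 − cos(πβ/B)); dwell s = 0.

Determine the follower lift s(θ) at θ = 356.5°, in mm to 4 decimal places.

seg 1 [0°–39.6°] dwell: s stays 0.0000
seg 2 [39.6°–86°] uniform, h=21: full span → s += 21 → s = 21.0000
seg 3 [86°–230°] uniform, h=17: full span → s += 17 → s = 38.0000
seg 4 [230°–268.5°] dwell: s stays 38.0000
seg 5 [268.5°–338.4°] uniform, h=17: full span → s += 17 → s = 55.0000
seg 6 [338.4°–360°] uniform, h=26: θ=356.5° here. β=18.1, B=21.6. 26·18.1/21.6 = 21.7870 → s = 76.7870

76.7870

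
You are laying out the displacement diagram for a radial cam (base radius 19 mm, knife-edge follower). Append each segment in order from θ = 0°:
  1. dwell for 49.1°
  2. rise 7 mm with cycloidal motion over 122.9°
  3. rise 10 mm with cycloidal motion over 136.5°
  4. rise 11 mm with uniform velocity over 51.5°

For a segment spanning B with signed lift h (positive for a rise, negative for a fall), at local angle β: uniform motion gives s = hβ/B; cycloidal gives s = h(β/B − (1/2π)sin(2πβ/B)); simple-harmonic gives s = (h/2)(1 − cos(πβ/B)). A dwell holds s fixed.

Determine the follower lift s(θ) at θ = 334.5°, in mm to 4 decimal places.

seg 1 [0°–49.1°] dwell: s stays 0.0000
seg 2 [49.1°–172°] cycloidal, h=7: full span → s += 7 → s = 7.0000
seg 3 [172°–308.5°] cycloidal, h=10: full span → s += 10 → s = 17.0000
seg 4 [308.5°–360°] uniform, h=11: θ=334.5° here. β=26, B=51.5. 11·26/51.5 = 5.5534 → s = 22.5534

22.5534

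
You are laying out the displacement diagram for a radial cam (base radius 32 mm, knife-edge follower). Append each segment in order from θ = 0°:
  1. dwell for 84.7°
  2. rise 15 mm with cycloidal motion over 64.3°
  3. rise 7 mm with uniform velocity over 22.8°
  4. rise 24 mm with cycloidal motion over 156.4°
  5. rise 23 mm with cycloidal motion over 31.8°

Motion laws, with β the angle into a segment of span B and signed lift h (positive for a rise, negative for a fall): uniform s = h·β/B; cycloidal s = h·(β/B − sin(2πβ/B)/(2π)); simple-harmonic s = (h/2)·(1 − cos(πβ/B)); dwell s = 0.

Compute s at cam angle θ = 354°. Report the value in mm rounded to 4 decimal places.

seg 1 [0°–84.7°] dwell: s stays 0.0000
seg 2 [84.7°–149°] cycloidal, h=15: full span → s += 15 → s = 15.0000
seg 3 [149°–171.8°] uniform, h=7: full span → s += 7 → s = 22.0000
seg 4 [171.8°–328.2°] cycloidal, h=24: full span → s += 24 → s = 46.0000
seg 5 [328.2°–360°] cycloidal, h=23: θ=354° here. β=25.8, B=31.8. 23·(0.8113 − sin(2π·0.8113)/(2π)) = 22.0526 → s = 68.0526

68.0526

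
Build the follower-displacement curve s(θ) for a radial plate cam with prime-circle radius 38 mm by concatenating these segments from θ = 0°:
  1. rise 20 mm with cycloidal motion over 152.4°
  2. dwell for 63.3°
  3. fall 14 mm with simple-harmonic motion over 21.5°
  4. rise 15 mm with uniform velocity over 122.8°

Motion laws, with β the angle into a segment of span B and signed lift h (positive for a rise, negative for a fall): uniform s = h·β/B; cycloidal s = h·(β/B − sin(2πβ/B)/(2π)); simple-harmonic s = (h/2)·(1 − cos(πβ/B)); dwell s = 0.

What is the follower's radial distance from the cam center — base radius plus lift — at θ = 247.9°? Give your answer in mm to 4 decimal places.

seg 1 [0°–152.4°] cycloidal, h=20: full span → s += 20 → s = 20.0000
seg 2 [152.4°–215.7°] dwell: s stays 20.0000
seg 3 [215.7°–237.2°] simple-harmonic, h=-14: full span → s += -14 → s = 6.0000
seg 4 [237.2°–360°] uniform, h=15: θ=247.9° here. β=10.7, B=122.8. 15·10.7/122.8 = 1.3070 → s = 7.3070
radial distance = base radius + s = 38 + 7.3070 = 45.3070

45.3070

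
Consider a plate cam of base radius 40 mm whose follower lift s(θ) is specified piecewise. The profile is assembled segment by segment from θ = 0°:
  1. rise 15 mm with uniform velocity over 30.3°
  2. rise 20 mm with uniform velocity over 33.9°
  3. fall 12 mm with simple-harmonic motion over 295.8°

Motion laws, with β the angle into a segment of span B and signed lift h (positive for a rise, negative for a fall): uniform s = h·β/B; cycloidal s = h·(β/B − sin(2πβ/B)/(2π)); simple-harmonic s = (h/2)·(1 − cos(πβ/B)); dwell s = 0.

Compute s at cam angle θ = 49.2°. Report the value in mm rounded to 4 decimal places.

seg 1 [0°–30.3°] uniform, h=15: full span → s += 15 → s = 15.0000
seg 2 [30.3°–64.2°] uniform, h=20: θ=49.2° here. β=18.9, B=33.9. 20·18.9/33.9 = 11.1504 → s = 26.1504

26.1504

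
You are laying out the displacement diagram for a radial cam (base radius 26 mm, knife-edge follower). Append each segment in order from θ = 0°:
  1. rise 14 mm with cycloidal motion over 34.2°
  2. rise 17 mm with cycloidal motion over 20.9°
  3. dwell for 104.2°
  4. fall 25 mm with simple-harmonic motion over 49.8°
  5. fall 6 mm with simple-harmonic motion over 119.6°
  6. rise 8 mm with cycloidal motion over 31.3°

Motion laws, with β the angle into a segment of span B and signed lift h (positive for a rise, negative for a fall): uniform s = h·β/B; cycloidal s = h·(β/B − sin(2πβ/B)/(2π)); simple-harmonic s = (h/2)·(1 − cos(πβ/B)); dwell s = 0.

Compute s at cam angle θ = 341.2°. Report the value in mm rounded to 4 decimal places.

seg 1 [0°–34.2°] cycloidal, h=14: full span → s += 14 → s = 14.0000
seg 2 [34.2°–55.1°] cycloidal, h=17: full span → s += 17 → s = 31.0000
seg 3 [55.1°–159.3°] dwell: s stays 31.0000
seg 4 [159.3°–209.1°] simple-harmonic, h=-25: full span → s += -25 → s = 6.0000
seg 5 [209.1°–328.7°] simple-harmonic, h=-6: full span → s += -6 → s = 0.0000
seg 6 [328.7°–360°] cycloidal, h=8: θ=341.2° here. β=12.5, B=31.3. 8·(0.3994 − sin(2π·0.3994)/(2π)) = 2.4424 → s = 2.4424

2.4424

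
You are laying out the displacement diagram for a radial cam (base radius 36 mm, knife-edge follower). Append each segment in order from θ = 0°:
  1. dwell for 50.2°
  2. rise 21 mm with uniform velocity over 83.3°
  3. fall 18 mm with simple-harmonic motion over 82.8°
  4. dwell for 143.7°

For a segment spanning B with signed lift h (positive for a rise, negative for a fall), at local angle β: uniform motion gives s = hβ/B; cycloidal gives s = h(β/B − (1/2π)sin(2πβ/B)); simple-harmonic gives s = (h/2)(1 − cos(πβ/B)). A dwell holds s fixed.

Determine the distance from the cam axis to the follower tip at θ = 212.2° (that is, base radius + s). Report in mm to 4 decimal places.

seg 1 [0°–50.2°] dwell: s stays 0.0000
seg 2 [50.2°–133.5°] uniform, h=21: full span → s += 21 → s = 21.0000
seg 3 [133.5°–216.3°] simple-harmonic, h=-18: θ=212.2° here. β=78.7, B=82.8. -18/2·(1 − cos(π·0.9505)) = -17.8913 → s = 3.1087
radial distance = base radius + s = 36 + 3.1087 = 39.1087

39.1087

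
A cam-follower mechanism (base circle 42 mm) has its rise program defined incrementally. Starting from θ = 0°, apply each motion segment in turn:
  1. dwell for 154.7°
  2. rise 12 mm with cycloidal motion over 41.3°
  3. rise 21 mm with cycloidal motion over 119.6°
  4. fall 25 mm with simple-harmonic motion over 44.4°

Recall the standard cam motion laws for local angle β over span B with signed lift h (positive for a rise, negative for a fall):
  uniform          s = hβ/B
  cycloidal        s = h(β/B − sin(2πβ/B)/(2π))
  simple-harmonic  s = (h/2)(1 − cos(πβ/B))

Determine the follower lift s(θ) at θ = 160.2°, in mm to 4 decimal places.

seg 1 [0°–154.7°] dwell: s stays 0.0000
seg 2 [154.7°–196°] cycloidal, h=12: θ=160.2° here. β=5.5, B=41.3. 12·(0.1332 − sin(2π·0.1332)/(2π)) = 0.1801 → s = 0.1801

0.1801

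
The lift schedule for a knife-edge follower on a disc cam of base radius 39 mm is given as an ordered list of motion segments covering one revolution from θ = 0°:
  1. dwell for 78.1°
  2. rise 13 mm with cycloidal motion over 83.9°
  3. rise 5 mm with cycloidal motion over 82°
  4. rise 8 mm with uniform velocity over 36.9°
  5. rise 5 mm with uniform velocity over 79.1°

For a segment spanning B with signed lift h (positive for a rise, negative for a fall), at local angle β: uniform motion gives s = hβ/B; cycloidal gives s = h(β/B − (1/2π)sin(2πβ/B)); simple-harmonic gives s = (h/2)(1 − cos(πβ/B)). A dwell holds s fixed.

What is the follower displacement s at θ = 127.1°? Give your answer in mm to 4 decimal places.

seg 1 [0°–78.1°] dwell: s stays 0.0000
seg 2 [78.1°–162°] cycloidal, h=13: θ=127.1° here. β=49, B=83.9. 13·(0.5840 − sin(2π·0.5840)/(2π)) = 8.6347 → s = 8.6347

8.6347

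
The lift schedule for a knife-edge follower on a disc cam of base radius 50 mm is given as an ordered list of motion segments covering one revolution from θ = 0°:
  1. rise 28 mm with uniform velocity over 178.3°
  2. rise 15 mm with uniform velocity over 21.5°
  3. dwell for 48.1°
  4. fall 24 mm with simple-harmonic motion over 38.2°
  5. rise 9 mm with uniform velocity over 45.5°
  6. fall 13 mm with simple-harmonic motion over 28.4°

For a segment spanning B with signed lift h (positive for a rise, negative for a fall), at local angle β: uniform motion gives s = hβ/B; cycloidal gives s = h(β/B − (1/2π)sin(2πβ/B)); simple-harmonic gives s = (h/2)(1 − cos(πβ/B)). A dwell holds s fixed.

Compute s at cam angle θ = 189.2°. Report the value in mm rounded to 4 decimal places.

seg 1 [0°–178.3°] uniform, h=28: full span → s += 28 → s = 28.0000
seg 2 [178.3°–199.8°] uniform, h=15: θ=189.2° here. β=10.9, B=21.5. 15·10.9/21.5 = 7.6047 → s = 35.6047

35.6047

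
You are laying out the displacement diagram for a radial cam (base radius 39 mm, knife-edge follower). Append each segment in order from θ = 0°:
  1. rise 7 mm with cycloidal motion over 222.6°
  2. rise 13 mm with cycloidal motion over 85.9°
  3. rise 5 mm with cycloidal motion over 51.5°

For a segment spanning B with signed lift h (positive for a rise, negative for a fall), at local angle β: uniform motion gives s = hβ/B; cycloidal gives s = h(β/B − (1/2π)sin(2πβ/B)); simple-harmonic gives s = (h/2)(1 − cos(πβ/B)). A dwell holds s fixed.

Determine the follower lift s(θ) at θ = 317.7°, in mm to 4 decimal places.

seg 1 [0°–222.6°] cycloidal, h=7: full span → s += 7 → s = 7.0000
seg 2 [222.6°–308.5°] cycloidal, h=13: full span → s += 13 → s = 20.0000
seg 3 [308.5°–360°] cycloidal, h=5: θ=317.7° here. β=9.2, B=51.5. 5·(0.1786 − sin(2π·0.1786)/(2π)) = 0.1761 → s = 20.1761

20.1761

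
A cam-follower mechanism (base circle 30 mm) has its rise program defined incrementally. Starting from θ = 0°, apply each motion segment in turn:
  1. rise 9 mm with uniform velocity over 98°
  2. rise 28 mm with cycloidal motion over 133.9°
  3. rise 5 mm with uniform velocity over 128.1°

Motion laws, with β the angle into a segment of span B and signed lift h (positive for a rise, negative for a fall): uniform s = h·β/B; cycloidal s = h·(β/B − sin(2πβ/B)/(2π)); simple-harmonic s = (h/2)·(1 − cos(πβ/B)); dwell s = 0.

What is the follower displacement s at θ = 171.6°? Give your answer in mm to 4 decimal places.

seg 1 [0°–98°] uniform, h=9: full span → s += 9 → s = 9.0000
seg 2 [98°–231.9°] cycloidal, h=28: θ=171.6° here. β=73.6, B=133.9. 28·(0.5497 − sin(2π·0.5497)/(2π)) = 16.7587 → s = 25.7587

25.7587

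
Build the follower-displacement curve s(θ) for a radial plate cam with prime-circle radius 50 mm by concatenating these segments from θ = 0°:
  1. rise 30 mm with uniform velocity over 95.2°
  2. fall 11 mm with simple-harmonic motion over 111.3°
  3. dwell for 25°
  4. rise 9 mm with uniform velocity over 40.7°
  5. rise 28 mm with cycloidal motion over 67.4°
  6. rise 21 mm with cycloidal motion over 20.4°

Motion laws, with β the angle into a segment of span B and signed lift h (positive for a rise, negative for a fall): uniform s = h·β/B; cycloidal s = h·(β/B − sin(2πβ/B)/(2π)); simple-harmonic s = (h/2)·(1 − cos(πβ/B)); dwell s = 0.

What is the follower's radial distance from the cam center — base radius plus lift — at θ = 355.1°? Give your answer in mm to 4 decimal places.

seg 1 [0°–95.2°] uniform, h=30: full span → s += 30 → s = 30.0000
seg 2 [95.2°–206.5°] simple-harmonic, h=-11: full span → s += -11 → s = 19.0000
seg 3 [206.5°–231.5°] dwell: s stays 19.0000
seg 4 [231.5°–272.2°] uniform, h=9: full span → s += 9 → s = 28.0000
seg 5 [272.2°–339.6°] cycloidal, h=28: full span → s += 28 → s = 56.0000
seg 6 [339.6°–360°] cycloidal, h=21: θ=355.1° here. β=15.5, B=20.4. 21·(0.7598 − sin(2π·0.7598)/(2π)) = 19.2918 → s = 75.2918
radial distance = base radius + s = 50 + 75.2918 = 125.2918

125.2918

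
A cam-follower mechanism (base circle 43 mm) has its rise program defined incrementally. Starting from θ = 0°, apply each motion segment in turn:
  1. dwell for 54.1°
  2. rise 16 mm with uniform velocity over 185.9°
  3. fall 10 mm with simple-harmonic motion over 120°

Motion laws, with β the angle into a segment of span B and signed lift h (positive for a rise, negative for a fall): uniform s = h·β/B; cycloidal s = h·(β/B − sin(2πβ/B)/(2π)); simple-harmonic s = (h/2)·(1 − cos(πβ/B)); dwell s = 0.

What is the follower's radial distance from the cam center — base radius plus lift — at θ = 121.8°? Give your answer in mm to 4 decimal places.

seg 1 [0°–54.1°] dwell: s stays 0.0000
seg 2 [54.1°–240°] uniform, h=16: θ=121.8° here. β=67.7, B=185.9. 16·67.7/185.9 = 5.8268 → s = 5.8268
radial distance = base radius + s = 43 + 5.8268 = 48.8268

48.8268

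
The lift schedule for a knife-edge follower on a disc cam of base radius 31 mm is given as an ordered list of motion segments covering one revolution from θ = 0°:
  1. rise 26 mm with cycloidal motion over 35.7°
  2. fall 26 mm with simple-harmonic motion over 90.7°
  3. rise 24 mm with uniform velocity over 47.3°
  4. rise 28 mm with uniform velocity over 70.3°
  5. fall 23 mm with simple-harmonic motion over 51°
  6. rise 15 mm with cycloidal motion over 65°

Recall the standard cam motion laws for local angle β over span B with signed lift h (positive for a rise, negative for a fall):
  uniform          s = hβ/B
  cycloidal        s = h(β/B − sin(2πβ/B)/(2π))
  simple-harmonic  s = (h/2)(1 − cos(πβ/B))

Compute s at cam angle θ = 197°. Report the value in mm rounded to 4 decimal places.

seg 1 [0°–35.7°] cycloidal, h=26: full span → s += 26 → s = 26.0000
seg 2 [35.7°–126.4°] simple-harmonic, h=-26: full span → s += -26 → s = 0.0000
seg 3 [126.4°–173.7°] uniform, h=24: full span → s += 24 → s = 24.0000
seg 4 [173.7°–244°] uniform, h=28: θ=197° here. β=23.3, B=70.3. 28·23.3/70.3 = 9.2802 → s = 33.2802

33.2802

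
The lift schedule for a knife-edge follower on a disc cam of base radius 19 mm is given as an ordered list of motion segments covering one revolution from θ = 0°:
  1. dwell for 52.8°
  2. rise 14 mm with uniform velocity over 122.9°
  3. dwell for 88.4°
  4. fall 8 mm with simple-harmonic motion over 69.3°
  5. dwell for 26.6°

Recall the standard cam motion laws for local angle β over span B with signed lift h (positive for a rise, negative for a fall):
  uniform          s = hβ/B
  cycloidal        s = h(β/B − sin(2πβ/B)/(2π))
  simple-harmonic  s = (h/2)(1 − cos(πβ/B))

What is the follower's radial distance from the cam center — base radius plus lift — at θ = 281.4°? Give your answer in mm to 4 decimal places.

seg 1 [0°–52.8°] dwell: s stays 0.0000
seg 2 [52.8°–175.7°] uniform, h=14: full span → s += 14 → s = 14.0000
seg 3 [175.7°–264.1°] dwell: s stays 14.0000
seg 4 [264.1°–333.4°] simple-harmonic, h=-8: θ=281.4° here. β=17.3, B=69.3. -8/2·(1 − cos(π·0.2496)) = -1.1684 → s = 12.8316
radial distance = base radius + s = 19 + 12.8316 = 31.8316

31.8316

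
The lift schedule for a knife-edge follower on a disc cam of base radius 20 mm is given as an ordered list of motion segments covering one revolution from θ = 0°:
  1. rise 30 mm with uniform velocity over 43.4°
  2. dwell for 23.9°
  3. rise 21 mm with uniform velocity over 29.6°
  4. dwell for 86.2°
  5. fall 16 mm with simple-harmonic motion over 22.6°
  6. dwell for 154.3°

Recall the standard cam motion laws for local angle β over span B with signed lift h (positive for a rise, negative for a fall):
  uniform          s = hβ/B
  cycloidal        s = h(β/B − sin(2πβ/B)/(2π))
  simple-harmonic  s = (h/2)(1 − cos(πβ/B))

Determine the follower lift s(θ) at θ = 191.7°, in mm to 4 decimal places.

seg 1 [0°–43.4°] uniform, h=30: full span → s += 30 → s = 30.0000
seg 2 [43.4°–67.3°] dwell: s stays 30.0000
seg 3 [67.3°–96.9°] uniform, h=21: full span → s += 21 → s = 51.0000
seg 4 [96.9°–183.1°] dwell: s stays 51.0000
seg 5 [183.1°–205.7°] simple-harmonic, h=-16: θ=191.7° here. β=8.6, B=22.6. -16/2·(1 − cos(π·0.3805)) = -5.0674 → s = 45.9326

45.9326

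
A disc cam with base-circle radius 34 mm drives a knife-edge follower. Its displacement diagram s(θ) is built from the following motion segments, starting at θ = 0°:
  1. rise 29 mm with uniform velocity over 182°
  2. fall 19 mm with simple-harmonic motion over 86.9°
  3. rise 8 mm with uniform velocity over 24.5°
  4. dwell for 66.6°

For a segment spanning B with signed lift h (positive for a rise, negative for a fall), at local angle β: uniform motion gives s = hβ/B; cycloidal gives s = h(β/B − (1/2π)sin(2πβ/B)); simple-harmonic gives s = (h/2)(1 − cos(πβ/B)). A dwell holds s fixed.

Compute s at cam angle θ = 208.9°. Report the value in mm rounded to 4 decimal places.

seg 1 [0°–182°] uniform, h=29: full span → s += 29 → s = 29.0000
seg 2 [182°–268.9°] simple-harmonic, h=-19: θ=208.9° here. β=26.9, B=86.9. -19/2·(1 − cos(π·0.3096)) = -4.1491 → s = 24.8509

24.8509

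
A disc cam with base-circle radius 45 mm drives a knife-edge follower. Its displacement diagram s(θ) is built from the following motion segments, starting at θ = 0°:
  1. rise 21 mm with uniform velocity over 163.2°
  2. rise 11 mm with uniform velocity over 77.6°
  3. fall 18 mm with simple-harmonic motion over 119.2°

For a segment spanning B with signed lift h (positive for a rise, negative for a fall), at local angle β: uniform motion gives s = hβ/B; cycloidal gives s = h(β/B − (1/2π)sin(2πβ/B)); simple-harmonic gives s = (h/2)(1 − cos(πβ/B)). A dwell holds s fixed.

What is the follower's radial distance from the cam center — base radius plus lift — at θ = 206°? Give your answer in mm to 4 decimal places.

seg 1 [0°–163.2°] uniform, h=21: full span → s += 21 → s = 21.0000
seg 2 [163.2°–240.8°] uniform, h=11: θ=206° here. β=42.8, B=77.6. 11·42.8/77.6 = 6.0670 → s = 27.0670
radial distance = base radius + s = 45 + 27.0670 = 72.0670

72.0670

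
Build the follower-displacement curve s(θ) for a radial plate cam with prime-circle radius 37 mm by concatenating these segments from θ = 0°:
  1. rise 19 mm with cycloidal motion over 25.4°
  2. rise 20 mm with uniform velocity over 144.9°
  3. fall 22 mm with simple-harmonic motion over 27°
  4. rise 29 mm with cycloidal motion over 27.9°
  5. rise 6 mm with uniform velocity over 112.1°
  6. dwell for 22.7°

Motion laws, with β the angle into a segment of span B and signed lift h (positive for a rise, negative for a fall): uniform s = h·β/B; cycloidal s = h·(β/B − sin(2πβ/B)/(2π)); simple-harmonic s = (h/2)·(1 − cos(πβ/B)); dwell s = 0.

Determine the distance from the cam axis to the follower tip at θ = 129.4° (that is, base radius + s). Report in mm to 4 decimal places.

seg 1 [0°–25.4°] cycloidal, h=19: full span → s += 19 → s = 19.0000
seg 2 [25.4°–170.3°] uniform, h=20: θ=129.4° here. β=104, B=144.9. 20·104/144.9 = 14.3547 → s = 33.3547
radial distance = base radius + s = 37 + 33.3547 = 70.3547

70.3547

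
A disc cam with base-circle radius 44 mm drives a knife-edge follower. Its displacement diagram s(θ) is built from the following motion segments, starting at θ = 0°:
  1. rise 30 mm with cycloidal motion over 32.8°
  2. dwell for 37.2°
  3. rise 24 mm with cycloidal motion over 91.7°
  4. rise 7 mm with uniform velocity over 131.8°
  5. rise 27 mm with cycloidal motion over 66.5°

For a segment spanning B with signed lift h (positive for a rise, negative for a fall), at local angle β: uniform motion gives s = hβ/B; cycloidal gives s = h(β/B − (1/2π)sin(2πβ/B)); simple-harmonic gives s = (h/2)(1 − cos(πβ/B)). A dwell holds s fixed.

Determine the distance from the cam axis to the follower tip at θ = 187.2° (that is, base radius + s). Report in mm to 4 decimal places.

seg 1 [0°–32.8°] cycloidal, h=30: full span → s += 30 → s = 30.0000
seg 2 [32.8°–70°] dwell: s stays 30.0000
seg 3 [70°–161.7°] cycloidal, h=24: full span → s += 24 → s = 54.0000
seg 4 [161.7°–293.5°] uniform, h=7: θ=187.2° here. β=25.5, B=131.8. 7·25.5/131.8 = 1.3543 → s = 55.3543
radial distance = base radius + s = 44 + 55.3543 = 99.3543

99.3543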